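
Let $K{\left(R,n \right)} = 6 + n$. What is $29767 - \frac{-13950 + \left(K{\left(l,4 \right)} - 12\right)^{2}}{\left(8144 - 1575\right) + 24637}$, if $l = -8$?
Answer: $\frac{464461474}{15603} \approx 29767.0$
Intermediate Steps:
$29767 - \frac{-13950 + \left(K{\left(l,4 \right)} - 12\right)^{2}}{\left(8144 - 1575\right) + 24637} = 29767 - \frac{-13950 + \left(\left(6 + 4\right) - 12\right)^{2}}{\left(8144 - 1575\right) + 24637} = 29767 - \frac{-13950 + \left(10 - 12\right)^{2}}{6569 + 24637} = 29767 - \frac{-13950 + \left(-2\right)^{2}}{31206} = 29767 - \left(-13950 + 4\right) \frac{1}{31206} = 29767 - \left(-13946\right) \frac{1}{31206} = 29767 - - \frac{6973}{15603} = 29767 + \frac{6973}{15603} = \frac{464461474}{15603}$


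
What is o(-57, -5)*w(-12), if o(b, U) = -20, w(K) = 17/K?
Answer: 85/3 ≈ 28.333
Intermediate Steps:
o(-57, -5)*w(-12) = -340/(-12) = -340*(-1)/12 = -20*(-17/12) = 85/3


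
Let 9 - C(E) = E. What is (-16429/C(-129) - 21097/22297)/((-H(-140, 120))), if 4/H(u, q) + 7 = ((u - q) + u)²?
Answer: 19691341079469/4102648 ≈ 4.7997e+6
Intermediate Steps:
C(E) = 9 - E
H(u, q) = 4/(-7 + (-q + 2*u)²) (H(u, q) = 4/(-7 + ((u - q) + u)²) = 4/(-7 + (-q + 2*u)²))
(-16429/C(-129) - 21097/22297)/((-H(-140, 120))) = (-16429/(9 - 1*(-129)) - 21097/22297)/((-4/(-7 + (120 - 2*(-140))²))) = (-16429/(9 + 129) - 21097*1/22297)/((-4/(-7 + (120 + 280)²))) = (-16429/138 - 21097/22297)/((-4/(-7 + 400²))) = (-16429*1/138 - 21097/22297)/((-4/(-7 + 160000))) = (-16429/138 - 21097/22297)/((-4/159993)) = -369228799/(3076986*((-4/159993))) = -369228799/(3076986*((-1*4/159993))) = -369228799/(3076986*(-4/159993)) = -369228799/3076986*(-159993/4) = 19691341079469/4102648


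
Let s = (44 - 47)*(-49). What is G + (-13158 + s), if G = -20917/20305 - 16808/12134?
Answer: -1603128296444/123190435 ≈ -13013.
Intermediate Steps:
s = 147 (s = -3*(-49) = 147)
G = -297546659/123190435 (G = -20917*1/20305 - 16808*1/12134 = -20917/20305 - 8404/6067 = -297546659/123190435 ≈ -2.4153)
G + (-13158 + s) = -297546659/123190435 + (-13158 + 147) = -297546659/123190435 - 13011 = -1603128296444/123190435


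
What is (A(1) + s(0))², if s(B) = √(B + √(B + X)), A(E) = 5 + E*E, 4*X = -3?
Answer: (12 + √2*3^(¼)*√I)²/4 ≈ 43.896 + 8.7625*I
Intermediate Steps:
X = -¾ (X = (¼)*(-3) = -¾ ≈ -0.75000)
A(E) = 5 + E²
s(B) = √(B + √(-¾ + B)) (s(B) = √(B + √(B - ¾)) = √(B + √(-¾ + B)))
(A(1) + s(0))² = ((5 + 1²) + √(2*√(-3 + 4*0) + 4*0)/2)² = ((5 + 1) + √(2*√(-3 + 0) + 0)/2)² = (6 + √(2*√(-3) + 0)/2)² = (6 + √(2*(I*√3) + 0)/2)² = (6 + √(2*I*√3 + 0)/2)² = (6 + √(2*I*√3)/2)² = (6 + (√2*3^(¼)*√I)/2)² = (6 + √2*3^(¼)*√I/2)²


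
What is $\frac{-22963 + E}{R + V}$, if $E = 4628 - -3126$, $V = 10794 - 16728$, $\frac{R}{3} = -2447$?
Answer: $\frac{15209}{13275} \approx 1.1457$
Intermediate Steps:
$R = -7341$ ($R = 3 \left(-2447\right) = -7341$)
$V = -5934$
$E = 7754$ ($E = 4628 + 3126 = 7754$)
$\frac{-22963 + E}{R + V} = \frac{-22963 + 7754}{-7341 - 5934} = - \frac{15209}{-13275} = \left(-15209\right) \left(- \frac{1}{13275}\right) = \frac{15209}{13275}$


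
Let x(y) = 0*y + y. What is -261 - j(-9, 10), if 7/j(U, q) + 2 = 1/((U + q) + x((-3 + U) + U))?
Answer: -10561/41 ≈ -257.59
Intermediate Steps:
x(y) = y (x(y) = 0 + y = y)
j(U, q) = 7/(-2 + 1/(-3 + q + 3*U)) (j(U, q) = 7/(-2 + 1/((U + q) + ((-3 + U) + U))) = 7/(-2 + 1/((U + q) + (-3 + 2*U))) = 7/(-2 + 1/(-3 + q + 3*U)))
-261 - j(-9, 10) = -261 - 7*(3 - 1*10 - 3*(-9))/(-7 + 2*10 + 6*(-9)) = -261 - 7*(3 - 10 + 27)/(-7 + 20 - 54) = -261 - 7*20/(-41) = -261 - 7*(-1)*20/41 = -261 - 1*(-140/41) = -261 + 140/41 = -10561/41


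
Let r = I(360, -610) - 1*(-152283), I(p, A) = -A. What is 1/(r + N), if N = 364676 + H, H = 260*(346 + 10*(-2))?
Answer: 1/602329 ≈ 1.6602e-6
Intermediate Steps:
H = 84760 (H = 260*(346 - 20) = 260*326 = 84760)
N = 449436 (N = 364676 + 84760 = 449436)
r = 152893 (r = -1*(-610) - 1*(-152283) = 610 + 152283 = 152893)
1/(r + N) = 1/(152893 + 449436) = 1/602329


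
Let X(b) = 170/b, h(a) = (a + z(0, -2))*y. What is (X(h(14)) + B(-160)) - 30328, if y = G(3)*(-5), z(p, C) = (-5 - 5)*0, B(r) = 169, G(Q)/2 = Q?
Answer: -1266695/42 ≈ -30159.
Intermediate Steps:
G(Q) = 2*Q
z(p, C) = 0 (z(p, C) = -10*0 = 0)
y = -30 (y = (2*3)*(-5) = 6*(-5) = -30)
h(a) = -30*a (h(a) = (a + 0)*(-30) = a*(-30) = -30*a)
(X(h(14)) + B(-160)) - 30328 = (170/((-30*14)) + 169) - 30328 = (170/(-420) + 169) - 30328 = (170*(-1/420) + 169) - 30328 = (-17/42 + 169) - 30328 = 7081/42 - 30328 = -1266695/42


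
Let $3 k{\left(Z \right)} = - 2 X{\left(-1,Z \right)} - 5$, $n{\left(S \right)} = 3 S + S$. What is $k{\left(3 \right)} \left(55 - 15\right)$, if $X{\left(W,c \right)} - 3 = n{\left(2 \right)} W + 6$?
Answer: $- \frac{280}{3} \approx -93.333$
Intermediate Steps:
$n{\left(S \right)} = 4 S$
$X{\left(W,c \right)} = 9 + 8 W$ ($X{\left(W,c \right)} = 3 + \left(4 \cdot 2 W + 6\right) = 3 + \left(8 W + 6\right) = 3 + \left(6 + 8 W\right) = 9 + 8 W$)
$k{\left(Z \right)} = - \frac{7}{3}$ ($k{\left(Z \right)} = \frac{- 2 \left(9 + 8 \left(-1\right)\right) - 5}{3} = \frac{- 2 \left(9 - 8\right) - 5}{3} = \frac{\left(-2\right) 1 - 5}{3} = \frac{-2 - 5}{3} = \frac{1}{3} \left(-7\right) = - \frac{7}{3}$)
$k{\left(3 \right)} \left(55 - 15\right) = - \frac{7 \left(55 - 15\right)}{3} = \left(- \frac{7}{3}\right) 40 = - \frac{280}{3}$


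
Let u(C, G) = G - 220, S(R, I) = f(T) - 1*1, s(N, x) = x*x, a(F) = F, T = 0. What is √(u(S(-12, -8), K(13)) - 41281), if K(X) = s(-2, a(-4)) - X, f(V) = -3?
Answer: I*√41498 ≈ 203.71*I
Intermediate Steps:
s(N, x) = x²
S(R, I) = -4 (S(R, I) = -3 - 1*1 = -3 - 1 = -4)
K(X) = 16 - X (K(X) = (-4)² - X = 16 - X)
u(C, G) = -220 + G
√(u(S(-12, -8), K(13)) - 41281) = √((-220 + (16 - 1*13)) - 41281) = √((-220 + (16 - 13)) - 41281) = √((-220 + 3) - 41281) = √(-217 - 41281) = √(-41498) = I*√41498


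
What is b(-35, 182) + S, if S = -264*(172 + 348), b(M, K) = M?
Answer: -137315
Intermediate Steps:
S = -137280 (S = -264*520 = -137280)
b(-35, 182) + S = -35 - 137280 = -137315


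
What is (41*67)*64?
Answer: 175808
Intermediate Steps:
(41*67)*64 = 2747*64 = 175808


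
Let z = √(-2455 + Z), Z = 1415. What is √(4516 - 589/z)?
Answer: √(76320400 + 38285*I*√65)/130 ≈ 67.201 + 0.13589*I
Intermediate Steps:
z = 4*I*√65 (z = √(-2455 + 1415) = √(-1040) = 4*I*√65 ≈ 32.249*I)
√(4516 - 589/z) = √(4516 - 589*(-I*√65/260)) = √(4516 - (-589)*I*√65/260) = √(4516 + 589*I*√65/260)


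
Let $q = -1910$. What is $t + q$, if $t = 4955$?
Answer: $3045$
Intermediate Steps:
$t + q = 4955 - 1910 = 3045$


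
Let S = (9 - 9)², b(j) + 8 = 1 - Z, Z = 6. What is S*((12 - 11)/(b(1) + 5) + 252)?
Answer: 0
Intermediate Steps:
b(j) = -13 (b(j) = -8 + (1 - 1*6) = -8 + (1 - 6) = -8 - 5 = -13)
S = 0 (S = 0² = 0)
S*((12 - 11)/(b(1) + 5) + 252) = 0*((12 - 11)/(-13 + 5) + 252) = 0*(1/(-8) + 252) = 0*(1*(-⅛) + 252) = 0*(-⅛ + 252) = 0*(2015/8) = 0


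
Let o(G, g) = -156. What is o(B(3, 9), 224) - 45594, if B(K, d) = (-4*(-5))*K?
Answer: -45750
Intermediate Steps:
B(K, d) = 20*K
o(B(3, 9), 224) - 45594 = -156 - 45594 = -45750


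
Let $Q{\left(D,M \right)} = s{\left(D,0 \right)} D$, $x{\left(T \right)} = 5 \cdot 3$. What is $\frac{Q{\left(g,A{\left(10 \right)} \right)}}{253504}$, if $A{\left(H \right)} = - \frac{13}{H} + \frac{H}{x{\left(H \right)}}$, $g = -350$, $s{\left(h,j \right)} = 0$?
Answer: $0$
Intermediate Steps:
$x{\left(T \right)} = 15$
$A{\left(H \right)} = - \frac{13}{H} + \frac{H}{15}$
$Q{\left(D,M \right)} = 0$ ($Q{\left(D,M \right)} = 0 D = 0$)
$\frac{Q{\left(g,A{\left(10 \right)} \right)}}{253504} = \frac{0}{253504} = 0 \cdot \frac{1}{253504} = 0$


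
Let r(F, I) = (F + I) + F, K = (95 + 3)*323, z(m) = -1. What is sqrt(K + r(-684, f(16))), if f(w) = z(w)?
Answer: 3*sqrt(3365) ≈ 174.03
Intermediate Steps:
f(w) = -1
K = 31654 (K = 98*323 = 31654)
r(F, I) = I + 2*F
sqrt(K + r(-684, f(16))) = sqrt(31654 + (-1 + 2*(-684))) = sqrt(31654 + (-1 - 1368)) = sqrt(31654 - 1369) = sqrt(30285) = 3*sqrt(3365)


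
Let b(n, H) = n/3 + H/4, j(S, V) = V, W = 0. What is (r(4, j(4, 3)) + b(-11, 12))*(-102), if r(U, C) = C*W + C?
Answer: -238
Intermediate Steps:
r(U, C) = C (r(U, C) = C*0 + C = 0 + C = C)
b(n, H) = n/3 + H/4 (b(n, H) = n*(⅓) + H*(¼) = n/3 + H/4)
(r(4, j(4, 3)) + b(-11, 12))*(-102) = (3 + ((⅓)*(-11) + (¼)*12))*(-102) = (3 + (-11/3 + 3))*(-102) = (3 - ⅔)*(-102) = (7/3)*(-102) = -238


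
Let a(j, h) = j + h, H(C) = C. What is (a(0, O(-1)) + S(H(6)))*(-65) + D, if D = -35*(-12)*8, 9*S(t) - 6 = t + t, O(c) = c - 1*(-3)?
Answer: 3100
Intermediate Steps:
O(c) = 3 + c (O(c) = c + 3 = 3 + c)
a(j, h) = h + j
S(t) = ⅔ + 2*t/9 (S(t) = ⅔ + (t + t)/9 = ⅔ + (2*t)/9 = ⅔ + 2*t/9)
D = 3360 (D = 420*8 = 3360)
(a(0, O(-1)) + S(H(6)))*(-65) + D = (((3 - 1) + 0) + (⅔ + (2/9)*6))*(-65) + 3360 = ((2 + 0) + (⅔ + 4/3))*(-65) + 3360 = (2 + 2)*(-65) + 3360 = 4*(-65) + 3360 = -260 + 3360 = 3100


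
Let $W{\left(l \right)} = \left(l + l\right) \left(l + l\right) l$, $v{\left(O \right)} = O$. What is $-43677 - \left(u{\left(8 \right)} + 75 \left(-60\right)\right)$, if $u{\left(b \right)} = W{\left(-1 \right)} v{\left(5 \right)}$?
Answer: $-39157$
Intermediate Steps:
$W{\left(l \right)} = 4 l^{3}$ ($W{\left(l \right)} = 2 l 2 l l = 4 l^{2} l = 4 l^{3}$)
$u{\left(b \right)} = -20$ ($u{\left(b \right)} = 4 \left(-1\right)^{3} \cdot 5 = 4 \left(-1\right) 5 = \left(-4\right) 5 = -20$)
$-43677 - \left(u{\left(8 \right)} + 75 \left(-60\right)\right) = -43677 - \left(-20 + 75 \left(-60\right)\right) = -43677 - \left(-20 - 4500\right) = -43677 - -4520 = -43677 + 4520 = -39157$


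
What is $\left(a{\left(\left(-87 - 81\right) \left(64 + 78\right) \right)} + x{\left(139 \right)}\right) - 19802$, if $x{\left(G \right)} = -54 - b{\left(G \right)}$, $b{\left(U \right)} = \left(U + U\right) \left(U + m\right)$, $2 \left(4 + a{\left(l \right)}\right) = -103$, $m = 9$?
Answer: $- \frac{122111}{2} \approx -61056.0$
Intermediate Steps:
$a{\left(l \right)} = - \frac{111}{2}$ ($a{\left(l \right)} = -4 + \frac{1}{2} \left(-103\right) = -4 - \frac{103}{2} = - \frac{111}{2}$)
$b{\left(U \right)} = 2 U \left(9 + U\right)$ ($b{\left(U \right)} = \left(U + U\right) \left(U + 9\right) = 2 U \left(9 + U\right)$)
$x{\left(G \right)} = -54 - 2 G \left(9 + G\right)$
$\left(a{\left(\left(-87 - 81\right) \left(64 + 78\right) \right)} + x{\left(139 \right)}\right) - 19802 = \left(- \frac{111}{2} - \left(54 + 278 \left(9 + 139\right)\right)\right) - 19802 = \left(- \frac{111}{2} - \left(54 + 278 \cdot 148\right)\right) - 19802 = \left(- \frac{111}{2} - 41198\right) - 19802 = - \frac{82507}{2} - 19802 = - \frac{122111}{2}$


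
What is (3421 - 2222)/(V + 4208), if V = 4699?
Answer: 1199/8907 ≈ 0.13461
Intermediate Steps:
(3421 - 2222)/(V + 4208) = (3421 - 2222)/(4699 + 4208) = 1199/8907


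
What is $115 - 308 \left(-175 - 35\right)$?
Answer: $64795$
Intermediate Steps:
$115 - 308 \left(-175 - 35\right) = 115 - -64680 = 115 + 64680 = 64795$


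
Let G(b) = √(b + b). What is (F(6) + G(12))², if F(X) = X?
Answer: 60 + 24*√6 ≈ 118.79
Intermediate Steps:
G(b) = √2*√b (G(b) = √(2*b) = √2*√b)
(F(6) + G(12))² = (6 + √2*√12)² = (6 + √2*(2*√3))² = (6 + 2*√6)²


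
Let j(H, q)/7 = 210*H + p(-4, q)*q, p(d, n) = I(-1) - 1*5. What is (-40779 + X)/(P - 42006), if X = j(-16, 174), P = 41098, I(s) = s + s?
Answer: 72825/908 ≈ 80.204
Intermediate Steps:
I(s) = 2*s
p(d, n) = -7 (p(d, n) = 2*(-1) - 1*5 = -2 - 5 = -7)
j(H, q) = -49*q + 1470*H (j(H, q) = 7*(210*H - 7*q) = 7*(-7*q + 210*H) = -49*q + 1470*H)
X = -32046 (X = -49*174 + 1470*(-16) = -8526 - 23520 = -32046)
(-40779 + X)/(P - 42006) = (-40779 - 32046)/(41098 - 42006) = -72825/(-908) = -72825*(-1/908) = 72825/908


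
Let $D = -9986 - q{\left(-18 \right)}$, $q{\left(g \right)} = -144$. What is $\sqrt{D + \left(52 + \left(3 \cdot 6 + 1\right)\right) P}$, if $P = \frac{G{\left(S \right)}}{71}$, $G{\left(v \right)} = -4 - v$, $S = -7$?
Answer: $i \sqrt{9839} \approx 99.192 i$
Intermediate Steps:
$P = \frac{3}{71}$ ($P = \frac{-4 - -7}{71} = \left(-4 + 7\right) \frac{1}{71} = 3 \cdot \frac{1}{71} = \frac{3}{71} \approx 0.042253$)
$D = -9842$ ($D = -9986 - -144 = -9986 + 144 = -9842$)
$\sqrt{D + \left(52 + \left(3 \cdot 6 + 1\right)\right) P} = \sqrt{-9842 + \left(52 + \left(3 \cdot 6 + 1\right)\right) \frac{3}{71}} = \sqrt{-9842 + \left(52 + \left(18 + 1\right)\right) \frac{3}{71}} = \sqrt{-9842 + \left(52 + 19\right) \frac{3}{71}} = \sqrt{-9842 + 71 \cdot \frac{3}{71}} = \sqrt{-9842 + 3} = \sqrt{-9839} = i \sqrt{9839}$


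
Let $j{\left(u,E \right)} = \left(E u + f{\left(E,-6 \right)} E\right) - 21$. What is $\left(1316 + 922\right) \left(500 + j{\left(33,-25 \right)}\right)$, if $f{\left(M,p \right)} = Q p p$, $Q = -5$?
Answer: $9296652$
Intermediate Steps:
$f{\left(M,p \right)} = - 5 p^{2}$ ($f{\left(M,p \right)} = - 5 p p = - 5 p^{2}$)
$j{\left(u,E \right)} = -21 - 180 E + E u$ ($j{\left(u,E \right)} = \left(E u + - 5 \left(-6\right)^{2} E\right) - 21 = \left(E u + \left(-5\right) 36 E\right) - 21 = \left(E u - 180 E\right) - 21 = \left(- 180 E + E u\right) - 21 = -21 - 180 E + E u$)
$\left(1316 + 922\right) \left(500 + j{\left(33,-25 \right)}\right) = \left(1316 + 922\right) \left(500 - -3654\right) = 2238 \left(500 - -3654\right) = 2238 \left(500 + 3654\right) = 2238 \cdot 4154 = 9296652$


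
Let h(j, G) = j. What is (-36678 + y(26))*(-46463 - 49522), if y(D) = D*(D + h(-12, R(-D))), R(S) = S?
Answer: 3485599290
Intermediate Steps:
y(D) = D*(-12 + D) (y(D) = D*(D - 12) = D*(-12 + D))
(-36678 + y(26))*(-46463 - 49522) = (-36678 + 26*(-12 + 26))*(-46463 - 49522) = (-36678 + 26*14)*(-95985) = (-36678 + 364)*(-95985) = -36314*(-95985) = 3485599290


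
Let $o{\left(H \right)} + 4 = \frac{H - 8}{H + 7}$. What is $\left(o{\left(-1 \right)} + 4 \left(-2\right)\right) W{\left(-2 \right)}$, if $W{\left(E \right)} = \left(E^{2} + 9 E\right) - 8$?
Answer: $297$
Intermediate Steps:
$o{\left(H \right)} = -4 + \frac{-8 + H}{7 + H}$ ($o{\left(H \right)} = -4 + \frac{H - 8}{H + 7} = -4 + \frac{-8 + H}{7 + H}$)
$W{\left(E \right)} = -8 + E^{2} + 9 E$
$\left(o{\left(-1 \right)} + 4 \left(-2\right)\right) W{\left(-2 \right)} = \left(\frac{3 \left(-12 - -1\right)}{7 - 1} + 4 \left(-2\right)\right) \left(-8 + \left(-2\right)^{2} + 9 \left(-2\right)\right) = \left(\frac{3 \left(-12 + 1\right)}{6} - 8\right) \left(-8 + 4 - 18\right) = \left(3 \cdot \frac{1}{6} \left(-11\right) - 8\right) \left(-22\right) = \left(- \frac{11}{2} - 8\right) \left(-22\right) = \left(- \frac{27}{2}\right) \left(-22\right) = 297$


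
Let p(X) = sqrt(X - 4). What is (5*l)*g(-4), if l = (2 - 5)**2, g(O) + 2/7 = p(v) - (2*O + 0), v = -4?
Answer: 2430/7 + 90*I*sqrt(2) ≈ 347.14 + 127.28*I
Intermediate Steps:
p(X) = sqrt(-4 + X)
g(O) = -2/7 - 2*O + 2*I*sqrt(2) (g(O) = -2/7 + (sqrt(-4 - 4) - (2*O + 0)) = -2/7 + (sqrt(-8) - 2*O) = -2/7 + (2*I*sqrt(2) - 2*O) = -2/7 + (-2*O + 2*I*sqrt(2)) = -2/7 - 2*O + 2*I*sqrt(2))
l = 9 (l = (-3)**2 = 9)
(5*l)*g(-4) = (5*9)*(-2/7 - 2*(-4) + 2*I*sqrt(2)) = 45*(-2/7 + 8 + 2*I*sqrt(2)) = 45*(54/7 + 2*I*sqrt(2)) = 2430/7 + 90*I*sqrt(2)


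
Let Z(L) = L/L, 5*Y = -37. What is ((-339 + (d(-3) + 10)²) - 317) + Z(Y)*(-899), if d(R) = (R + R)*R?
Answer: -771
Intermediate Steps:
Y = -37/5 (Y = (⅕)*(-37) = -37/5 ≈ -7.4000)
d(R) = 2*R² (d(R) = (2*R)*R = 2*R²)
Z(L) = 1
((-339 + (d(-3) + 10)²) - 317) + Z(Y)*(-899) = ((-339 + (2*(-3)² + 10)²) - 317) + 1*(-899) = ((-339 + (2*9 + 10)²) - 317) - 899 = ((-339 + (18 + 10)²) - 317) - 899 = ((-339 + 28²) - 317) - 899 = ((-339 + 784) - 317) - 899 = (445 - 317) - 899 = 128 - 899 = -771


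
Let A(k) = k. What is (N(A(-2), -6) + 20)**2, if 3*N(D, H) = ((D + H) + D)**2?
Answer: 25600/9 ≈ 2844.4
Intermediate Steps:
N(D, H) = (H + 2*D)**2/3 (N(D, H) = ((D + H) + D)**2/3 = (H + 2*D)**2/3)
(N(A(-2), -6) + 20)**2 = ((-6 + 2*(-2))**2/3 + 20)**2 = ((-6 - 4)**2/3 + 20)**2 = ((1/3)*(-10)**2 + 20)**2 = ((1/3)*100 + 20)**2 = (100/3 + 20)**2 = (160/3)**2 = 25600/9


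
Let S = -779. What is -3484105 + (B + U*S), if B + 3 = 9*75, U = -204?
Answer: -3324517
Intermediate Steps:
B = 672 (B = -3 + 9*75 = -3 + 675 = 672)
-3484105 + (B + U*S) = -3484105 + (672 - 204*(-779)) = -3484105 + (672 + 158916) = -3484105 + 159588 = -3324517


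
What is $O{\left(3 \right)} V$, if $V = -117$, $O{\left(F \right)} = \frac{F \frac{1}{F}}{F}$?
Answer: $-39$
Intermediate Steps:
$O{\left(F \right)} = \frac{1}{F}$ ($O{\left(F \right)} = 1 \frac{1}{F} = \frac{1}{F}$)
$O{\left(3 \right)} V = \frac{1}{3} \left(-117\right) = -39$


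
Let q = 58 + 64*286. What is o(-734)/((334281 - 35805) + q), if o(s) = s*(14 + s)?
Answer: 264240/158419 ≈ 1.6680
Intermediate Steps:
q = 18362 (q = 58 + 18304 = 18362)
o(-734)/((334281 - 35805) + q) = (-734*(14 - 734))/((334281 - 35805) + 18362) = (-734*(-720))/(298476 + 18362) = 528480/316838 = 528480*(1/316838) = 264240/158419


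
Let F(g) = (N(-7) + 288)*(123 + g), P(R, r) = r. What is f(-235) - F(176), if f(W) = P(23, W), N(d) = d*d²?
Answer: 16210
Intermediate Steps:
N(d) = d³
f(W) = W
F(g) = -6765 - 55*g (F(g) = ((-7)³ + 288)*(123 + g) = (-343 + 288)*(123 + g) = -55*(123 + g) = -6765 - 55*g)
f(-235) - F(176) = -235 - (-6765 - 55*176) = -235 - (-6765 - 9680) = -235 - 1*(-16445) = -235 + 16445 = 16210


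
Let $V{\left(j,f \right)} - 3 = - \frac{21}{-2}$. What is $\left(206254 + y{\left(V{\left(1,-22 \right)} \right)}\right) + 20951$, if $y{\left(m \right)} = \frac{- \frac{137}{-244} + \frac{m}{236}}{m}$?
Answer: $\frac{88312783673}{388692} \approx 2.2721 \cdot 10^{5}$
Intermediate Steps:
$V{\left(j,f \right)} = \frac{27}{2}$ ($V{\left(j,f \right)} = 3 - \frac{21}{-2} = 3 - - \frac{21}{2} = 3 + \frac{21}{2} = \frac{27}{2}$)
$y{\left(m \right)} = \frac{\frac{137}{244} + \frac{m}{236}}{m}$ ($y{\left(m \right)} = \frac{\left(-137\right) \left(- \frac{1}{244}\right) + m \frac{1}{236}}{m} = \frac{\frac{137}{244} + \frac{m}{236}}{m}$)
$\left(206254 + y{\left(V{\left(1,-22 \right)} \right)}\right) + 20951 = \left(206254 + \frac{8083 + 61 \cdot \frac{27}{2}}{14396 \cdot \frac{27}{2}}\right) + 20951 = \left(206254 + \frac{1}{14396} \cdot \frac{2}{27} \left(8083 + \frac{1647}{2}\right)\right) + 20951 = \left(206254 + \frac{1}{14396} \cdot \frac{2}{27} \cdot \frac{17813}{2}\right) + 20951 = \left(206254 + \frac{17813}{388692}\right) + 20951 = \frac{80169297581}{388692} + 20951 = \frac{88312783673}{388692}$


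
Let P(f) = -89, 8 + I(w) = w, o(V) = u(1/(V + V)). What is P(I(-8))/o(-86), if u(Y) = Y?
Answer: 15308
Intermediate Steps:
o(V) = 1/(2*V) (o(V) = 1/(V + V) = 1/(2*V))
I(w) = -8 + w
P(I(-8))/o(-86) = -89/((½)/(-86)) = -89/((½)*(-1/86)) = -89/(-1/172) = -89*(-172) = 15308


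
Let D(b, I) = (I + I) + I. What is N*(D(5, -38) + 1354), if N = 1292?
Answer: 1602080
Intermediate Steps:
D(b, I) = 3*I (D(b, I) = 2*I + I = 3*I)
N*(D(5, -38) + 1354) = 1292*(3*(-38) + 1354) = 1292*(-114 + 1354) = 1292*1240 = 1602080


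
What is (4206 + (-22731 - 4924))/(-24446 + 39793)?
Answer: -23449/15347 ≈ -1.5279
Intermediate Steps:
(4206 + (-22731 - 4924))/(-24446 + 39793) = (4206 - 27655)/15347 = -23449*1/15347 = -23449/15347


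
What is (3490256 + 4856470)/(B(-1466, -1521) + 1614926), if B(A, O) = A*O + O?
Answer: 8346726/3843191 ≈ 2.1718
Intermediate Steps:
B(A, O) = O + A*O
(3490256 + 4856470)/(B(-1466, -1521) + 1614926) = (3490256 + 4856470)/(-1521*(1 - 1466) + 1614926) = 8346726/(-1521*(-1465) + 1614926) = 8346726/(2228265 + 1614926) = 8346726/3843191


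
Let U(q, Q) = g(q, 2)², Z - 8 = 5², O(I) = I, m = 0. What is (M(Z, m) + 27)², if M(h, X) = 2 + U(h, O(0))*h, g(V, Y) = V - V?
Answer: 841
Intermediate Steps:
g(V, Y) = 0
Z = 33 (Z = 8 + 5² = 8 + 25 = 33)
U(q, Q) = 0 (U(q, Q) = 0² = 0)
M(h, X) = 2 (M(h, X) = 2 + 0*h = 2 + 0 = 2)
(M(Z, m) + 27)² = (2 + 27)² = 29² = 841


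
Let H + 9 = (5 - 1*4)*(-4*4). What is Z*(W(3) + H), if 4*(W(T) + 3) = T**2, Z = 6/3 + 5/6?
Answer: -1751/24 ≈ -72.958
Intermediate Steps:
Z = 17/6 (Z = 6*(1/3) + 5*(1/6) = 2 + 5/6 = 17/6 ≈ 2.8333)
W(T) = -3 + T**2/4
H = -25 (H = -9 + (5 - 1*4)*(-4*4) = -9 + (5 - 4)*(-16) = -9 + 1*(-16) = -9 - 16 = -25)
Z*(W(3) + H) = 17*((-3 + (1/4)*3**2) - 25)/6 = 17*((-3 + (1/4)*9) - 25)/6 = 17*((-3 + 9/4) - 25)/6 = 17*(-3/4 - 25)/6 = (17/6)*(-103/4) = -1751/24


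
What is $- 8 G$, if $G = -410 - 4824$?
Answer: $41872$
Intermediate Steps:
$G = -5234$
$- 8 G = \left(-8\right) \left(-5234\right) = 41872$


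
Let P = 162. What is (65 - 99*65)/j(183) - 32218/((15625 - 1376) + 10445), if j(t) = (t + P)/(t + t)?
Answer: -1919440023/283981 ≈ -6759.0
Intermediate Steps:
j(t) = (162 + t)/(2*t) (j(t) = (t + 162)/(t + t) = (162 + t)/((2*t)) = (162 + t)*(1/(2*t)) = (162 + t)/(2*t))
(65 - 99*65)/j(183) - 32218/((15625 - 1376) + 10445) = (65 - 99*65)/(((½)*(162 + 183)/183)) - 32218/((15625 - 1376) + 10445) = (65 - 6435)/(((½)*(1/183)*345)) - 32218/(14249 + 10445) = -6370/115/122 - 32218/24694 = -6370*122/115 - 32218*1/24694 = -155428/23 - 16109/12347 = -1919440023/283981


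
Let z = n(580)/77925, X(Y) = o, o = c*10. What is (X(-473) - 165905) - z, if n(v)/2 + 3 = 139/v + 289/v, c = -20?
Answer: -1876841157469/11299125 ≈ -1.6611e+5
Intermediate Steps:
n(v) = -6 + 856/v (n(v) = -6 + 2*(139/v + 289/v) = -6 + 2*(428/v) = -6 + 856/v)
o = -200 (o = -20*10 = -200)
X(Y) = -200
z = -656/11299125 (z = (-6 + 856/580)/77925 = (-6 + 856*(1/580))*(1/77925) = (-6 + 214/145)*(1/77925) = -656/145*1/77925 = -656/11299125 ≈ -5.8058e-5)
(X(-473) - 165905) - z = (-200 - 165905) - 1*(-656/11299125) = -166105 + 656/11299125 = -1876841157469/11299125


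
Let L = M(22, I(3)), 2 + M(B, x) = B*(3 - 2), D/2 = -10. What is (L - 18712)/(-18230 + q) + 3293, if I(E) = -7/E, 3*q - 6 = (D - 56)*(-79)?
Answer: 40089829/12170 ≈ 3294.2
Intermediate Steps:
D = -20 (D = 2*(-10) = -20)
q = 6010/3 (q = 2 + ((-20 - 56)*(-79))/3 = 2 + (-76*(-79))/3 = 2 + (1/3)*6004 = 2 + 6004/3 = 6010/3 ≈ 2003.3)
M(B, x) = -2 + B (M(B, x) = -2 + B*(3 - 2) = -2 + B*1 = -2 + B)
L = 20 (L = -2 + 22 = 20)
(L - 18712)/(-18230 + q) + 3293 = (20 - 18712)/(-18230 + 6010/3) + 3293 = -18692/(-48680/3) + 3293 = -18692*(-3/48680) + 3293 = 14019/12170 + 3293 = 40089829/12170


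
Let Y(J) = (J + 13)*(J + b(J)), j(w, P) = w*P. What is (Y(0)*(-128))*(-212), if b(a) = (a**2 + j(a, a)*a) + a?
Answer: 0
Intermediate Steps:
j(w, P) = P*w
b(a) = a + a**2 + a**3 (b(a) = (a**2 + (a*a)*a) + a = (a**2 + a**2*a) + a = (a**2 + a**3) + a = a + a**2 + a**3)
Y(J) = (13 + J)*(J + J*(1 + J + J**2)) (Y(J) = (J + 13)*(J + J*(1 + J + J**2)) = (13 + J)*(J + J*(1 + J + J**2)))
(Y(0)*(-128))*(-212) = ((0*(26 + 0**3 + 14*0**2 + 15*0))*(-128))*(-212) = ((0*(26 + 0 + 14*0 + 0))*(-128))*(-212) = ((0*(26 + 0 + 0 + 0))*(-128))*(-212) = ((0*26)*(-128))*(-212) = (0*(-128))*(-212) = 0*(-212) = 0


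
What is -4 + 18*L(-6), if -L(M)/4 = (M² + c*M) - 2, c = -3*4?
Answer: -7636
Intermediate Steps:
c = -12
L(M) = 8 - 4*M² + 48*M (L(M) = -4*((M² - 12*M) - 2) = -4*(-2 + M² - 12*M) = 8 - 4*M² + 48*M)
-4 + 18*L(-6) = -4 + 18*(8 - 4*(-6)² + 48*(-6)) = -4 + 18*(8 - 4*36 - 288) = -4 + 18*(8 - 144 - 288) = -4 + 18*(-424) = -4 - 7632 = -7636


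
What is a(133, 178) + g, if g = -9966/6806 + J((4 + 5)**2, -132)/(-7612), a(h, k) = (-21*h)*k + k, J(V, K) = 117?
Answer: -12873523733483/25903636 ≈ -4.9698e+5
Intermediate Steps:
a(h, k) = k - 21*h*k (a(h, k) = -21*h*k + k = k - 21*h*k)
g = -38328747/25903636 (g = -9966/6806 + 117/(-7612) = -9966*1/6806 + 117*(-1/7612) = -4983/3403 - 117/7612 = -38328747/25903636 ≈ -1.4797)
a(133, 178) + g = 178*(1 - 21*133) - 38328747/25903636 = 178*(1 - 2793) - 38328747/25903636 = 178*(-2792) - 38328747/25903636 = -496976 - 38328747/25903636 = -12873523733483/25903636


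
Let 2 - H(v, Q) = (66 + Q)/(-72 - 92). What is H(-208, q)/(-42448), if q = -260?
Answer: -67/3480736 ≈ -1.9249e-5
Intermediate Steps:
H(v, Q) = 197/82 + Q/164 (H(v, Q) = 2 - (66 + Q)/(-72 - 92) = 2 - (66 + Q)/(-164) = 2 - (66 + Q)*(-1)/164 = 2 - (-33/82 - Q/164) = 2 + (33/82 + Q/164) = 197/82 + Q/164)
H(-208, q)/(-42448) = (197/82 + (1/164)*(-260))/(-42448) = (197/82 - 65/41)*(-1/42448) = (67/82)*(-1/42448) = -67/3480736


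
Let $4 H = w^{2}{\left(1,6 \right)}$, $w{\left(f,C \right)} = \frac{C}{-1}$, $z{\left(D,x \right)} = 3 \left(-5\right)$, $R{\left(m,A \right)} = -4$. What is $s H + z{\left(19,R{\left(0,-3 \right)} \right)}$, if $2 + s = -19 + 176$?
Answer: $1380$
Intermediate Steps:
$z{\left(D,x \right)} = -15$
$w{\left(f,C \right)} = - C$ ($w{\left(f,C \right)} = C \left(-1\right) = - C$)
$s = 155$ ($s = -2 + \left(-19 + 176\right) = -2 + 157 = 155$)
$H = 9$ ($H = \frac{\left(\left(-1\right) 6\right)^{2}}{4} = \frac{\left(-6\right)^{2}}{4} = \frac{1}{4} \cdot 36 = 9$)
$s H + z{\left(19,R{\left(0,-3 \right)} \right)} = 155 \cdot 9 - 15 = 1395 - 15 = 1380$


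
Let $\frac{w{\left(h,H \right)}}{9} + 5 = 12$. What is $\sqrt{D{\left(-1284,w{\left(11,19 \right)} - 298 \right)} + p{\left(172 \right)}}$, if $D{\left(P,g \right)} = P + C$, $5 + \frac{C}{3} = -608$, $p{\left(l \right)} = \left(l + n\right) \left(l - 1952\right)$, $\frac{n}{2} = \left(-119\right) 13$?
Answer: $\sqrt{5198037} \approx 2279.9$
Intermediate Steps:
$w{\left(h,H \right)} = 63$ ($w{\left(h,H \right)} = -45 + 9 \cdot 12 = -45 + 108 = 63$)
$n = -3094$ ($n = 2 \left(\left(-119\right) 13\right) = 2 \left(-1547\right) = -3094$)
$p{\left(l \right)} = \left(-3094 + l\right) \left(-1952 + l\right)$ ($p{\left(l \right)} = \left(l - 3094\right) \left(l - 1952\right) = \left(-3094 + l\right) \left(-1952 + l\right)$)
$C = -1839$ ($C = -15 + 3 \left(-608\right) = -15 - 1824 = -1839$)
$D{\left(P,g \right)} = -1839 + P$ ($D{\left(P,g \right)} = P - 1839 = -1839 + P$)
$\sqrt{D{\left(-1284,w{\left(11,19 \right)} - 298 \right)} + p{\left(172 \right)}} = \sqrt{\left(-1839 - 1284\right) + \left(6039488 + 172^{2} - 867912\right)} = \sqrt{-3123 + \left(6039488 + 29584 - 867912\right)} = \sqrt{-3123 + 5201160} = \sqrt{5198037}$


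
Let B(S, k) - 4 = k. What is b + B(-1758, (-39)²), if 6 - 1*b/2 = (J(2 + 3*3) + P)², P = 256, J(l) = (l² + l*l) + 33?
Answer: -562385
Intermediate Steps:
J(l) = 33 + 2*l² (J(l) = (l² + l²) + 33 = 2*l² + 33 = 33 + 2*l²)
B(S, k) = 4 + k
b = -563910 (b = 12 - 2*((33 + 2*(2 + 3*3)²) + 256)² = 12 - 2*((33 + 2*(2 + 9)²) + 256)² = 12 - 2*((33 + 2*11²) + 256)² = 12 - 2*((33 + 2*121) + 256)² = 12 - 2*((33 + 242) + 256)² = 12 - 2*(275 + 256)² = 12 - 2*531² = 12 - 2*281961 = 12 - 563922 = -563910)
b + B(-1758, (-39)²) = -563910 + (4 + (-39)²) = -563910 + (4 + 1521) = -563910 + 1525 = -562385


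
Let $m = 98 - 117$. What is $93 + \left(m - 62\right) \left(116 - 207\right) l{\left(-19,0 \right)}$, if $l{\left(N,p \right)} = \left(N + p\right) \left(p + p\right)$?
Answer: $93$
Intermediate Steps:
$l{\left(N,p \right)} = 2 p \left(N + p\right)$ ($l{\left(N,p \right)} = \left(N + p\right) 2 p = 2 p \left(N + p\right)$)
$m = -19$ ($m = 98 - 117 = -19$)
$93 + \left(m - 62\right) \left(116 - 207\right) l{\left(-19,0 \right)} = 93 + \left(-19 - 62\right) \left(116 - 207\right) 2 \cdot 0 \left(-19 + 0\right) = 93 + \left(-81\right) \left(-91\right) 2 \cdot 0 \left(-19\right) = 93 + 7371 \cdot 0 = 93 + 0 = 93$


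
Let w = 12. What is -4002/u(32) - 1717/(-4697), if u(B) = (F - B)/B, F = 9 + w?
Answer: 54685045/4697 ≈ 11643.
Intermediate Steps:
F = 21 (F = 9 + 12 = 21)
u(B) = (21 - B)/B
-4002/u(32) - 1717/(-4697) = -4002*32/(21 - 1*32) - 1717/(-4697) = -4002*32/(21 - 32) - 1717*(-1/4697) = -4002/((1/32)*(-11)) + 1717/4697 = -4002/(-11/32) + 1717/4697 = -4002*(-32/11) + 1717/4697 = 128064/11 + 1717/4697 = 54685045/4697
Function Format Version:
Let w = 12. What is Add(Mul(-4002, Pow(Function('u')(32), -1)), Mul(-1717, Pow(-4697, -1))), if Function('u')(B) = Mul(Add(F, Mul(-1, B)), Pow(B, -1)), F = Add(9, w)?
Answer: Rational(54685045, 4697) ≈ 11643.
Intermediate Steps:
F = 21 (F = Add(9, 12) = 21)
Function('u')(B) = Mul(Pow(B, -1), Add(21, Mul(-1, B))) (Function('u')(B) = Mul(Add(21, Mul(-1, B)), Pow(B, -1)) = Mul(Pow(B, -1), Add(21, Mul(-1, B))))
Add(Mul(-4002, Pow(Function('u')(32), -1)), Mul(-1717, Pow(-4697, -1))) = Add(Mul(-4002, Pow(Mul(Pow(32, -1), Add(21, Mul(-1, 32))), -1)), Mul(-1717, Pow(-4697, -1))) = Add(Mul(-4002, Pow(Mul(Rational(1, 32), Add(21, -32)), -1)), Mul(-1717, Rational(-1, 4697))) = Add(Mul(-4002, Pow(Mul(Rational(1, 32), -11), -1)), Rational(1717, 4697)) = Add(Mul(-4002, Pow(Rational(-11, 32), -1)), Rational(1717, 4697)) = Add(Mul(-4002, Rational(-32, 11)), Rational(1717, 4697)) = Add(Rational(128064, 11), Rational(1717, 4697)) = Rational(54685045, 4697)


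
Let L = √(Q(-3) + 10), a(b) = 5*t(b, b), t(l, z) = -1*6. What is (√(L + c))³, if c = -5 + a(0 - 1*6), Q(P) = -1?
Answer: -128*I*√2 ≈ -181.02*I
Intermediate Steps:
t(l, z) = -6
a(b) = -30 (a(b) = 5*(-6) = -30)
L = 3 (L = √(-1 + 10) = √9 = 3)
c = -35 (c = -5 - 30 = -35)
(√(L + c))³ = (√(3 - 35))³ = (√(-32))³ = (4*I*√2)³ = -128*I*√2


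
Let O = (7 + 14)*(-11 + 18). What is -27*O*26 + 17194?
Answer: -86000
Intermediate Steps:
O = 147 (O = 21*7 = 147)
-27*O*26 + 17194 = -27*147*26 + 17194 = -3969*26 + 17194 = -103194 + 17194 = -86000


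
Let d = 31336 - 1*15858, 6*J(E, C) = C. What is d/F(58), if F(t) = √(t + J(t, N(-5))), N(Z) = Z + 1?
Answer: 7739*√129/43 ≈ 2044.1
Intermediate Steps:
N(Z) = 1 + Z
J(E, C) = C/6
F(t) = √(-⅔ + t) (F(t) = √(t + (1 - 5)/6) = √(t + (⅙)*(-4)) = √(t - ⅔) = √(-⅔ + t))
d = 15478 (d = 31336 - 15858 = 15478)
d/F(58) = 15478/((√(-6 + 9*58)/3)) = 15478/((√(-6 + 522)/3)) = 15478/((√516/3)) = 15478/(((2*√129)/3)) = 15478/((2*√129/3)) = 15478*(√129/86) = 7739*√129/43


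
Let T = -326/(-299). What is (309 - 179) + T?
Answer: 39196/299 ≈ 131.09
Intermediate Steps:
T = 326/299 (T = -326*(-1/299) = 326/299 ≈ 1.0903)
(309 - 179) + T = (309 - 179) + 326/299 = 130 + 326/299 = 39196/299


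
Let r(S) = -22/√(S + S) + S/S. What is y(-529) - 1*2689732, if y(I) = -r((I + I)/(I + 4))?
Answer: -2689733 + 55*√21/23 ≈ -2.6897e+6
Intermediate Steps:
r(S) = 1 - 11*√2/√S (r(S) = -22*√2/(2*√S) + 1 = -11*√2/√S + 1 = 1 - 11*√2/√S)
y(I) = -1 + 11/√(I/(4 + I)) (y(I) = -(1 - 11*√2/√((I + I)/(I + 4))) = -(1 - 11*√2/√((2*I)/(4 + I))) = -(1 - 11*√2/√(2*I/(4 + I))) = -(1 - 11*√2*√2/(2*√(I/(4 + I)))) = -(1 - 11/√(I/(4 + I))) = -1 + 11/√(I/(4 + I)))
y(-529) - 1*2689732 = (-1 + 11/√(-529/(4 - 529))) - 1*2689732 = (-1 + 11/√(-529/(-525))) - 2689732 = (-1 + 11/√(-529*(-1/525))) - 2689732 = (-1 + 11/√(529/525)) - 2689732 = (-1 + 11*(5*√21/23)) - 2689732 = (-1 + 55*√21/23) - 2689732 = -2689733 + 55*√21/23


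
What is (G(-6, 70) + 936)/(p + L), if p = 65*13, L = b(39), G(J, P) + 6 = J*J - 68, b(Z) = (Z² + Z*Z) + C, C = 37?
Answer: 449/1962 ≈ 0.22885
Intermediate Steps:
b(Z) = 37 + 2*Z² (b(Z) = (Z² + Z*Z) + 37 = (Z² + Z²) + 37 = 2*Z² + 37 = 37 + 2*Z²)
G(J, P) = -74 + J² (G(J, P) = -6 + (J*J - 68) = -6 + (J² - 68) = -6 + (-68 + J²) = -74 + J²)
L = 3079 (L = 37 + 2*39² = 37 + 2*1521 = 37 + 3042 = 3079)
p = 845
(G(-6, 70) + 936)/(p + L) = ((-74 + (-6)²) + 936)/(845 + 3079) = ((-74 + 36) + 936)/3924 = (-38 + 936)*(1/3924) = 898*(1/3924) = 449/1962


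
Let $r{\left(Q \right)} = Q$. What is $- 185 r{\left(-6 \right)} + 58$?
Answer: $1168$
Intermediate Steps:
$- 185 r{\left(-6 \right)} + 58 = \left(-185\right) \left(-6\right) + 58 = 1110 + 58 = 1168$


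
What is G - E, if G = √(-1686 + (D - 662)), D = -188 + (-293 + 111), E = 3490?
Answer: -3490 + 3*I*√302 ≈ -3490.0 + 52.134*I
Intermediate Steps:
D = -370 (D = -188 - 182 = -370)
G = 3*I*√302 (G = √(-1686 + (-370 - 662)) = √(-1686 - 1032) = √(-2718) = 3*I*√302 ≈ 52.134*I)
G - E = 3*I*√302 - 1*3490 = 3*I*√302 - 3490 = -3490 + 3*I*√302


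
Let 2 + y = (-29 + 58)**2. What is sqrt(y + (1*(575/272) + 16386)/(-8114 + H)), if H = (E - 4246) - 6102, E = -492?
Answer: sqrt(1909880614330)/47736 ≈ 28.951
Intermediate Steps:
H = -10840 (H = (-492 - 4246) - 6102 = -4738 - 6102 = -10840)
y = 839 (y = -2 + (-29 + 58)**2 = -2 + 29**2 = -2 + 841 = 839)
sqrt(y + (1*(575/272) + 16386)/(-8114 + H)) = sqrt(839 + (1*(575/272) + 16386)/(-8114 - 10840)) = sqrt(839 + (1*(575*(1/272)) + 16386)/(-18954)) = sqrt(839 + (1*(575/272) + 16386)*(-1/18954)) = sqrt(839 + (575/272 + 16386)*(-1/18954)) = sqrt(839 + (4457567/272)*(-1/18954)) = sqrt(839 - 4457567/5155488) = sqrt(4320996865/5155488) = sqrt(1909880614330)/47736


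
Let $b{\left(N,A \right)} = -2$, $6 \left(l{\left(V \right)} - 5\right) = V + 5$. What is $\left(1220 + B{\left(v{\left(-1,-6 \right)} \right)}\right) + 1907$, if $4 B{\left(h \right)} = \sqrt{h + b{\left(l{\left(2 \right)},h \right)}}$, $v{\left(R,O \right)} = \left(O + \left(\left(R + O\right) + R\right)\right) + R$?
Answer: $3127 + \frac{i \sqrt{17}}{4} \approx 3127.0 + 1.0308 i$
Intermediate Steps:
$l{\left(V \right)} = \frac{35}{6} + \frac{V}{6}$ ($l{\left(V \right)} = 5 + \frac{V + 5}{6} = 5 + \frac{5 + V}{6} = 5 + \left(\frac{5}{6} + \frac{V}{6}\right) = \frac{35}{6} + \frac{V}{6}$)
$v{\left(R,O \right)} = 2 O + 3 R$ ($v{\left(R,O \right)} = \left(O + \left(\left(O + R\right) + R\right)\right) + R = \left(O + \left(O + 2 R\right)\right) + R = \left(2 O + 2 R\right) + R = 2 O + 3 R$)
$B{\left(h \right)} = \frac{\sqrt{-2 + h}}{4}$ ($B{\left(h \right)} = \frac{\sqrt{h - 2}}{4} = \frac{\sqrt{-2 + h}}{4}$)
$\left(1220 + B{\left(v{\left(-1,-6 \right)} \right)}\right) + 1907 = \left(1220 + \frac{\sqrt{-2 + \left(2 \left(-6\right) + 3 \left(-1\right)\right)}}{4}\right) + 1907 = \left(1220 + \frac{\sqrt{-2 - 15}}{4}\right) + 1907 = \left(1220 + \frac{\sqrt{-17}}{4}\right) + 1907 = \left(1220 + \frac{i \sqrt{17}}{4}\right) + 1907 = 3127 + \frac{i \sqrt{17}}{4}$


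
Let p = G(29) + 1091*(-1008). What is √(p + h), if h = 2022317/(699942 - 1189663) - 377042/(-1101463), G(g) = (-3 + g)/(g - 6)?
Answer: I*√1398923336362993556450177602889/1127856356539 ≈ 1048.7*I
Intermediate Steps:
G(g) = (-3 + g)/(-6 + g)
h = -2042861964489/539409561823 (h = 2022317/(-489721) - 377042*(-1/1101463) = 2022317*(-1/489721) + 377042/1101463 = -2022317/489721 + 377042/1101463 = -2042861964489/539409561823 ≈ -3.7872)
p = -25293718/23 (p = (-3 + 29)/(-6 + 29) + 1091*(-1008) = 26/23 - 1099728 = -25293718/23 ≈ -1.0997e+6)
√(p + h) = √(-25293718/23 - 2042861964489/539409561823) = √(-13643720329079711161/12406419921929) = I*√1398923336362993556450177602889/1127856356539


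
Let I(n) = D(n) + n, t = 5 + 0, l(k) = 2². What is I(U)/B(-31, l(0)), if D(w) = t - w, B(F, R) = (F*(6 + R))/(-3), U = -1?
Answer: 3/62 ≈ 0.048387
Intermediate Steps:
l(k) = 4
t = 5
B(F, R) = -F*(6 + R)/3 (B(F, R) = (F*(6 + R))*(-⅓) = -F*(6 + R)/3)
D(w) = 5 - w
I(n) = 5 (I(n) = (5 - n) + n = 5)
I(U)/B(-31, l(0)) = 5/((-⅓*(-31)*(6 + 4))) = 5/((-⅓*(-31)*10)) = 5/(310/3) = 5*(3/310) = 3/62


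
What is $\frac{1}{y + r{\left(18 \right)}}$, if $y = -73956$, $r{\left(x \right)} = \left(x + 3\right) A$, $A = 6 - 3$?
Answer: $- \frac{1}{73893} \approx -1.3533 \cdot 10^{-5}$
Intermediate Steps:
$A = 3$ ($A = 6 - 3 = 3$)
$r{\left(x \right)} = 9 + 3 x$ ($r{\left(x \right)} = \left(x + 3\right) 3 = \left(3 + x\right) 3 = 9 + 3 x$)
$\frac{1}{y + r{\left(18 \right)}} = \frac{1}{-73956 + \left(9 + 3 \cdot 18\right)} = \frac{1}{-73956 + \left(9 + 54\right)} = \frac{1}{-73956 + 63} = \frac{1}{-73893} = - \frac{1}{73893}$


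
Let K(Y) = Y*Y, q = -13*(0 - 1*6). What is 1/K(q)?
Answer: 1/6084 ≈ 0.00016437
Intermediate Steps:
q = 78 (q = -13*(0 - 6) = -13*(-6) = 78)
K(Y) = Y²
1/K(q) = 1/(78²) = 1/6084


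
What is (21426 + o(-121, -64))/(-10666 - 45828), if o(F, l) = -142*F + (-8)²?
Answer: -19336/28247 ≈ -0.68453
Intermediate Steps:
o(F, l) = 64 - 142*F (o(F, l) = -142*F + 64 = 64 - 142*F)
(21426 + o(-121, -64))/(-10666 - 45828) = (21426 + (64 - 142*(-121)))/(-10666 - 45828) = (21426 + (64 + 17182))/(-56494) = (21426 + 17246)*(-1/56494) = 38672*(-1/56494) = -19336/28247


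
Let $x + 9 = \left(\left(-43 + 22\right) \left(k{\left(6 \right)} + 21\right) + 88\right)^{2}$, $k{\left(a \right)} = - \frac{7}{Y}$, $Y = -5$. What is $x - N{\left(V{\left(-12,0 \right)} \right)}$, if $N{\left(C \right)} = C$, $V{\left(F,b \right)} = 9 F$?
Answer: $\frac{3658219}{25} \approx 1.4633 \cdot 10^{5}$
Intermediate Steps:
$k{\left(a \right)} = \frac{7}{5}$ ($k{\left(a \right)} = - \frac{7}{-5} = \left(-7\right) \left(- \frac{1}{5}\right) = \frac{7}{5}$)
$x = \frac{3655519}{25}$ ($x = -9 + \left(\left(-43 + 22\right) \left(\frac{7}{5} + 21\right) + 88\right)^{2} = -9 + \left(\left(-21\right) \frac{112}{5} + 88\right)^{2} = -9 + \left(- \frac{2352}{5} + 88\right)^{2} = -9 + \left(- \frac{1912}{5}\right)^{2} = -9 + \frac{3655744}{25} = \frac{3655519}{25} \approx 1.4622 \cdot 10^{5}$)
$x - N{\left(V{\left(-12,0 \right)} \right)} = \frac{3655519}{25} - 9 \left(-12\right) = \frac{3655519}{25} - -108 = \frac{3655519}{25} + 108 = \frac{3658219}{25}$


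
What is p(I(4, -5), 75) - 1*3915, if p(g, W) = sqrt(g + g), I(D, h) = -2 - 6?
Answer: -3915 + 4*I ≈ -3915.0 + 4.0*I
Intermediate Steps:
I(D, h) = -8
p(g, W) = sqrt(2)*sqrt(g) (p(g, W) = sqrt(2*g) = sqrt(2)*sqrt(g))
p(I(4, -5), 75) - 1*3915 = sqrt(2)*sqrt(-8) - 1*3915 = sqrt(2)*(2*I*sqrt(2)) - 3915 = 4*I - 3915 = -3915 + 4*I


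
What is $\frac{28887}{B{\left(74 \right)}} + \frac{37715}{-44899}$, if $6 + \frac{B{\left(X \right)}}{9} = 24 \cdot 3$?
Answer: $\frac{424864901}{8890002} \approx 47.791$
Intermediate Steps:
$B{\left(X \right)} = 594$ ($B{\left(X \right)} = -54 + 9 \cdot 24 \cdot 3 = -54 + 9 \cdot 72 = -54 + 648 = 594$)
$\frac{28887}{B{\left(74 \right)}} + \frac{37715}{-44899} = \frac{28887}{594} + \frac{37715}{-44899} = 28887 \cdot \frac{1}{594} + 37715 \left(- \frac{1}{44899}\right) = \frac{9629}{198} - \frac{37715}{44899} = \frac{424864901}{8890002}$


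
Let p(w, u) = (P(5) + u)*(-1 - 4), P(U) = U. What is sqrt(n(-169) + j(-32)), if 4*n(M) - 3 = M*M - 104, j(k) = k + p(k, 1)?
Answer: sqrt(7053) ≈ 83.982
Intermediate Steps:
p(w, u) = -25 - 5*u (p(w, u) = (5 + u)*(-1 - 4) = (5 + u)*(-5) = -25 - 5*u)
j(k) = -30 + k (j(k) = k + (-25 - 5*1) = k + (-25 - 5) = k - 30 = -30 + k)
n(M) = -101/4 + M**2/4 (n(M) = 3/4 + (M*M - 104)/4 = 3/4 + (M**2 - 104)/4 = 3/4 + (-104 + M**2)/4 = 3/4 + (-26 + M**2/4) = -101/4 + M**2/4)
sqrt(n(-169) + j(-32)) = sqrt((-101/4 + (1/4)*(-169)**2) + (-30 - 32)) = sqrt((-101/4 + (1/4)*28561) - 62) = sqrt((-101/4 + 28561/4) - 62) = sqrt(7115 - 62) = sqrt(7053)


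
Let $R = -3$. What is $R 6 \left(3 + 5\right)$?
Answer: $-144$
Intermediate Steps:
$R 6 \left(3 + 5\right) = \left(-3\right) 6 \left(3 + 5\right) = \left(-18\right) 8 = -144$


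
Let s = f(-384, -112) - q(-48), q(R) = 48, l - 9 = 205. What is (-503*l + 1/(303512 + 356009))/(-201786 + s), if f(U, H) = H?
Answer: 1918707013/3599665618 ≈ 0.53302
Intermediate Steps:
l = 214 (l = 9 + 205 = 214)
s = -160 (s = -112 - 1*48 = -112 - 48 = -160)
(-503*l + 1/(303512 + 356009))/(-201786 + s) = (-503*214 + 1/(303512 + 356009))/(-201786 - 160) = (-107642 + 1/659521)/(-201946) = (-107642 + 1/659521)*(-1/201946) = -70992159481/659521*(-1/201946) = 1918707013/3599665618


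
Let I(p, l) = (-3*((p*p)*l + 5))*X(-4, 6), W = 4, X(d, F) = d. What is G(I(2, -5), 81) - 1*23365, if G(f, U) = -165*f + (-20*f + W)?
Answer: 9939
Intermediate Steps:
I(p, l) = 60 + 12*l*p**2 (I(p, l) = -3*((p*p)*l + 5)*(-4) = -3*(p**2*l + 5)*(-4) = -3*(l*p**2 + 5)*(-4) = -3*(5 + l*p**2)*(-4) = (-15 - 3*l*p**2)*(-4) = 60 + 12*l*p**2)
G(f, U) = 4 - 185*f (G(f, U) = -165*f + (-20*f + 4) = -165*f + (4 - 20*f) = 4 - 185*f)
G(I(2, -5), 81) - 1*23365 = (4 - 185*(60 + 12*(-5)*2**2)) - 1*23365 = (4 - 185*(60 + 12*(-5)*4)) - 23365 = (4 - 185*(60 - 240)) - 23365 = (4 - 185*(-180)) - 23365 = (4 + 33300) - 23365 = 33304 - 23365 = 9939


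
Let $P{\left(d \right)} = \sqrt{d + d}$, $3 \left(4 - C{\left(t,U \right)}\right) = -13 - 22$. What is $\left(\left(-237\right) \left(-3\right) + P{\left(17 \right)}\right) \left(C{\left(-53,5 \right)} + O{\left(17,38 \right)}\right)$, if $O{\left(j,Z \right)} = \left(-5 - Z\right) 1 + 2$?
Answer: $-18012 - \frac{76 \sqrt{34}}{3} \approx -18160.0$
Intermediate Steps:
$C{\left(t,U \right)} = \frac{47}{3}$ ($C{\left(t,U \right)} = 4 - \frac{-13 - 22}{3} = 4 - - \frac{35}{3} = 4 + \frac{35}{3} = \frac{47}{3}$)
$O{\left(j,Z \right)} = -3 - Z$ ($O{\left(j,Z \right)} = \left(-5 - Z\right) + 2 = -3 - Z$)
$P{\left(d \right)} = \sqrt{2} \sqrt{d}$ ($P{\left(d \right)} = \sqrt{2 d} = \sqrt{2} \sqrt{d}$)
$\left(\left(-237\right) \left(-3\right) + P{\left(17 \right)}\right) \left(C{\left(-53,5 \right)} + O{\left(17,38 \right)}\right) = \left(\left(-237\right) \left(-3\right) + \sqrt{2} \sqrt{17}\right) \left(\frac{47}{3} - 41\right) = \left(711 + \sqrt{34}\right) \left(\frac{47}{3} - 41\right) = \left(711 + \sqrt{34}\right) \left(- \frac{76}{3}\right) = -18012 - \frac{76 \sqrt{34}}{3}$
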